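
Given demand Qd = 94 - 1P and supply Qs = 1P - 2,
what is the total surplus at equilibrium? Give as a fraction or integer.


Find equilibrium: 94 - 1P = 1P - 2
94 + 2 = 2P
P* = 96/2 = 48
Q* = 1*48 - 2 = 46
Inverse demand: P = 94 - Q/1, so P_max = 94
Inverse supply: P = 2 + Q/1, so P_min = 2
CS = (1/2) * 46 * (94 - 48) = 1058
PS = (1/2) * 46 * (48 - 2) = 1058
TS = CS + PS = 1058 + 1058 = 2116

2116


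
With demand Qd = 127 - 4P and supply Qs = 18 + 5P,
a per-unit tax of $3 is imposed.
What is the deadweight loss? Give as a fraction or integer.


Pre-tax equilibrium quantity: Q* = 707/9
Post-tax equilibrium quantity: Q_tax = 647/9
Reduction in quantity: Q* - Q_tax = 20/3
DWL = (1/2) * tax * (Q* - Q_tax)
DWL = (1/2) * 3 * 20/3 = 10

10


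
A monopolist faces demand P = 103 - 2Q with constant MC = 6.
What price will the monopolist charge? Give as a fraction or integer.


MR = 103 - 4Q
Set MR = MC: 103 - 4Q = 6
Q* = 97/4
Substitute into demand:
P* = 103 - 2*97/4 = 109/2

109/2


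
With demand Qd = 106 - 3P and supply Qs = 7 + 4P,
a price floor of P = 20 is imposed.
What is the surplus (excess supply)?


At P = 20:
Qd = 106 - 3*20 = 46
Qs = 7 + 4*20 = 87
Surplus = Qs - Qd = 87 - 46 = 41

41


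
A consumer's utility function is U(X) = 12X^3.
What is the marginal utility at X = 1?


MU = dU/dX = 12*3*X^(3-1)
MU = 36*X^2
At X = 1:
MU = 36 * 1^2
MU = 36 * 1 = 36

36


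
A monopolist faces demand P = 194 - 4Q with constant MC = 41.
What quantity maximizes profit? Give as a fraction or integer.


TR = P*Q = (194 - 4Q)Q = 194Q - 4Q^2
MR = dTR/dQ = 194 - 8Q
Set MR = MC:
194 - 8Q = 41
153 = 8Q
Q* = 153/8 = 153/8

153/8


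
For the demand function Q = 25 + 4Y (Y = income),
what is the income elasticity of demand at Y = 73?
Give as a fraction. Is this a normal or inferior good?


dQ/dY = 4
At Y = 73: Q = 25 + 4*73 = 317
Ey = (dQ/dY)(Y/Q) = 4 * 73 / 317 = 292/317
Since Ey > 0, this is a normal good.

292/317 (normal good)


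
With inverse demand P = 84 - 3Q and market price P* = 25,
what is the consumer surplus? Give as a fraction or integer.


Maximum willingness to pay (at Q=0): P_max = 84
Quantity demanded at P* = 25:
Q* = (84 - 25)/3 = 59/3
CS = (1/2) * Q* * (P_max - P*)
CS = (1/2) * 59/3 * (84 - 25)
CS = (1/2) * 59/3 * 59 = 3481/6

3481/6


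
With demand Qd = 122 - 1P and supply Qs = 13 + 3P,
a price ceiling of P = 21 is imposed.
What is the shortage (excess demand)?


At P = 21:
Qd = 122 - 1*21 = 101
Qs = 13 + 3*21 = 76
Shortage = Qd - Qs = 101 - 76 = 25

25


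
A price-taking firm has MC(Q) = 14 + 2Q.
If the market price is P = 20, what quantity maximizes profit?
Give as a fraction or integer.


In perfect competition, profit is maximized where P = MC.
20 = 14 + 2Q
6 = 2Q
Q* = 6/2 = 3

3


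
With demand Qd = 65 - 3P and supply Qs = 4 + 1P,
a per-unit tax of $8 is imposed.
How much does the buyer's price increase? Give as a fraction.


With a per-unit tax, the buyer's price increase depends on relative slopes.
Supply slope: d = 1, Demand slope: b = 3
Buyer's price increase = d * tax / (b + d)
= 1 * 8 / (3 + 1)
= 8 / 4 = 2

2


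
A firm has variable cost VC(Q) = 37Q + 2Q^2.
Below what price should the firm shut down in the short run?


AVC(Q) = VC(Q)/Q = 37 + 2Q
AVC is increasing in Q, so minimum AVC is at Q -> 0+.
Min AVC = 37
The firm should shut down if P < 37.

37


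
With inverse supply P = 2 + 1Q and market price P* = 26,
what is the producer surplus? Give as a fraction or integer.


Minimum supply price (at Q=0): P_min = 2
Quantity supplied at P* = 26:
Q* = (26 - 2)/1 = 24
PS = (1/2) * Q* * (P* - P_min)
PS = (1/2) * 24 * (26 - 2)
PS = (1/2) * 24 * 24 = 288

288


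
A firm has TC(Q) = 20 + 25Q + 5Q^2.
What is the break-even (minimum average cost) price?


AC(Q) = 20/Q + 25 + 5Q
To minimize: dAC/dQ = -20/Q^2 + 5 = 0
Q^2 = 20/5 = 4
Q* = 2
Min AC = 20/2 + 25 + 5*2
Min AC = 10 + 25 + 10 = 45

45


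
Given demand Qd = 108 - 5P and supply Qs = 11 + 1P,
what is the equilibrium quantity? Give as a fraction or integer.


First find equilibrium price:
108 - 5P = 11 + 1P
P* = 97/6 = 97/6
Then substitute into demand:
Q* = 108 - 5 * 97/6 = 163/6

163/6


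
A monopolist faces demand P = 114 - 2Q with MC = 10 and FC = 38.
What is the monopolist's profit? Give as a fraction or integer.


MR = MC: 114 - 4Q = 10
Q* = 26
P* = 114 - 2*26 = 62
Profit = (P* - MC)*Q* - FC
= (62 - 10)*26 - 38
= 52*26 - 38
= 1352 - 38 = 1314

1314


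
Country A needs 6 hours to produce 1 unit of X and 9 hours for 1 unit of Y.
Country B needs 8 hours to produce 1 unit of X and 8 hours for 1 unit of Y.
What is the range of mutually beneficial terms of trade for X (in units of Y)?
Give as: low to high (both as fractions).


Opportunity cost of X for Country A = hours_X / hours_Y = 6/9 = 2/3 units of Y
Opportunity cost of X for Country B = hours_X / hours_Y = 8/8 = 1 units of Y
Terms of trade must be between the two opportunity costs.
Range: 2/3 to 1

2/3 to 1


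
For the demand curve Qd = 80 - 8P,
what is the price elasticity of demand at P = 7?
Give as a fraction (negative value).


dQ/dP = -8
At P = 7: Q = 80 - 8*7 = 24
E = (dQ/dP)(P/Q) = (-8)(7/24) = -7/3

-7/3


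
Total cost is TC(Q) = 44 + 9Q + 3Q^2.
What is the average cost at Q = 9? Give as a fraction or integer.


TC(9) = 44 + 9*9 + 3*9^2
TC(9) = 44 + 81 + 243 = 368
AC = TC/Q = 368/9 = 368/9

368/9


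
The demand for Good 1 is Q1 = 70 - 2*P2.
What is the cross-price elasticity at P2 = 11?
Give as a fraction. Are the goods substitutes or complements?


dQ1/dP2 = -2
At P2 = 11: Q1 = 70 - 2*11 = 48
Exy = (dQ1/dP2)(P2/Q1) = -2 * 11 / 48 = -11/24
Since Exy < 0, the goods are complements.

-11/24 (complements)


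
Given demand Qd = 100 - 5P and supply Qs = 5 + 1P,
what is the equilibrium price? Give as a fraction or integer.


At equilibrium, Qd = Qs.
100 - 5P = 5 + 1P
100 - 5 = 5P + 1P
95 = 6P
P* = 95/6 = 95/6

95/6


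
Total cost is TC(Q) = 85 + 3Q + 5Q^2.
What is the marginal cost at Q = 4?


MC = dTC/dQ = 3 + 2*5*Q
At Q = 4:
MC = 3 + 10*4
MC = 3 + 40 = 43

43


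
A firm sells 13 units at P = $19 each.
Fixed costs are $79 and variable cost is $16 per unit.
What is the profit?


Total Revenue = P * Q = 19 * 13 = $247
Total Cost = FC + VC*Q = 79 + 16*13 = $287
Profit = TR - TC = 247 - 287 = $-40

$-40


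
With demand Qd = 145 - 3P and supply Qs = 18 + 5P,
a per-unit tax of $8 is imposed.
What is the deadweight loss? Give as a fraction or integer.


Pre-tax equilibrium quantity: Q* = 779/8
Post-tax equilibrium quantity: Q_tax = 659/8
Reduction in quantity: Q* - Q_tax = 15
DWL = (1/2) * tax * (Q* - Q_tax)
DWL = (1/2) * 8 * 15 = 60

60


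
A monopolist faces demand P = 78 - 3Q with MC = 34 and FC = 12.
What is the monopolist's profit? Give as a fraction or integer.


MR = MC: 78 - 6Q = 34
Q* = 22/3
P* = 78 - 3*22/3 = 56
Profit = (P* - MC)*Q* - FC
= (56 - 34)*22/3 - 12
= 22*22/3 - 12
= 484/3 - 12 = 448/3

448/3


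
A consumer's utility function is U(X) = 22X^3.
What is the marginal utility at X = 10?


MU = dU/dX = 22*3*X^(3-1)
MU = 66*X^2
At X = 10:
MU = 66 * 10^2
MU = 66 * 100 = 6600

6600


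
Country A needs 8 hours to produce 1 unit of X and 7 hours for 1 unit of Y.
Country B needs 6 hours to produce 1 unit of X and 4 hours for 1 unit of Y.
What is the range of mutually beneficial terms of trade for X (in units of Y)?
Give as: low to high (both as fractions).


Opportunity cost of X for Country A = hours_X / hours_Y = 8/7 = 8/7 units of Y
Opportunity cost of X for Country B = hours_X / hours_Y = 6/4 = 3/2 units of Y
Terms of trade must be between the two opportunity costs.
Range: 8/7 to 3/2

8/7 to 3/2


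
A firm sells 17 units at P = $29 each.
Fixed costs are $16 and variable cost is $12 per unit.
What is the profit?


Total Revenue = P * Q = 29 * 17 = $493
Total Cost = FC + VC*Q = 16 + 12*17 = $220
Profit = TR - TC = 493 - 220 = $273

$273


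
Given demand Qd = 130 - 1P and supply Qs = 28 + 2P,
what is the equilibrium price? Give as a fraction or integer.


At equilibrium, Qd = Qs.
130 - 1P = 28 + 2P
130 - 28 = 1P + 2P
102 = 3P
P* = 102/3 = 34

34


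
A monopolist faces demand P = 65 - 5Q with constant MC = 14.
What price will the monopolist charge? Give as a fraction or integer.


MR = 65 - 10Q
Set MR = MC: 65 - 10Q = 14
Q* = 51/10
Substitute into demand:
P* = 65 - 5*51/10 = 79/2

79/2


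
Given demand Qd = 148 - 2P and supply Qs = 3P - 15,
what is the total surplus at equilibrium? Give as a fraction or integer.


Find equilibrium: 148 - 2P = 3P - 15
148 + 15 = 5P
P* = 163/5 = 163/5
Q* = 3*163/5 - 15 = 414/5
Inverse demand: P = 74 - Q/2, so P_max = 74
Inverse supply: P = 5 + Q/3, so P_min = 5
CS = (1/2) * 414/5 * (74 - 163/5) = 42849/25
PS = (1/2) * 414/5 * (163/5 - 5) = 28566/25
TS = CS + PS = 42849/25 + 28566/25 = 14283/5

14283/5


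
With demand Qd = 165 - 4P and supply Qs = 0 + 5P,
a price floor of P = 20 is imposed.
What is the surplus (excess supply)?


At P = 20:
Qd = 165 - 4*20 = 85
Qs = 0 + 5*20 = 100
Surplus = Qs - Qd = 100 - 85 = 15

15


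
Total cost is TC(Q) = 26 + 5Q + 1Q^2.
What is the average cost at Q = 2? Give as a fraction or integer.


TC(2) = 26 + 5*2 + 1*2^2
TC(2) = 26 + 10 + 4 = 40
AC = TC/Q = 40/2 = 20

20


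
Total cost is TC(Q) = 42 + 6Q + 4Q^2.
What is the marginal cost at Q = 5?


MC = dTC/dQ = 6 + 2*4*Q
At Q = 5:
MC = 6 + 8*5
MC = 6 + 40 = 46

46


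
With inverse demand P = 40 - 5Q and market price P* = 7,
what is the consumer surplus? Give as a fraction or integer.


Maximum willingness to pay (at Q=0): P_max = 40
Quantity demanded at P* = 7:
Q* = (40 - 7)/5 = 33/5
CS = (1/2) * Q* * (P_max - P*)
CS = (1/2) * 33/5 * (40 - 7)
CS = (1/2) * 33/5 * 33 = 1089/10

1089/10


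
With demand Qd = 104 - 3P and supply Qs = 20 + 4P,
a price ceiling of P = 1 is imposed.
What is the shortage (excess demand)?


At P = 1:
Qd = 104 - 3*1 = 101
Qs = 20 + 4*1 = 24
Shortage = Qd - Qs = 101 - 24 = 77

77


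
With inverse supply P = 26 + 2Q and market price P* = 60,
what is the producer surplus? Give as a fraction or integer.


Minimum supply price (at Q=0): P_min = 26
Quantity supplied at P* = 60:
Q* = (60 - 26)/2 = 17
PS = (1/2) * Q* * (P* - P_min)
PS = (1/2) * 17 * (60 - 26)
PS = (1/2) * 17 * 34 = 289

289


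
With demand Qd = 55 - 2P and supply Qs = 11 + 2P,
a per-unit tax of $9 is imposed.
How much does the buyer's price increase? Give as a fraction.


With a per-unit tax, the buyer's price increase depends on relative slopes.
Supply slope: d = 2, Demand slope: b = 2
Buyer's price increase = d * tax / (b + d)
= 2 * 9 / (2 + 2)
= 18 / 4 = 9/2

9/2


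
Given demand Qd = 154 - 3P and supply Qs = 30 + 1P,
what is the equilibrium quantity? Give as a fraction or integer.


First find equilibrium price:
154 - 3P = 30 + 1P
P* = 124/4 = 31
Then substitute into demand:
Q* = 154 - 3 * 31 = 61

61


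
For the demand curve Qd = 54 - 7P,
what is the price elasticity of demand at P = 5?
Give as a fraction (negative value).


dQ/dP = -7
At P = 5: Q = 54 - 7*5 = 19
E = (dQ/dP)(P/Q) = (-7)(5/19) = -35/19

-35/19


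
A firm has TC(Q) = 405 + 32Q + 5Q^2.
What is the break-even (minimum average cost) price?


AC(Q) = 405/Q + 32 + 5Q
To minimize: dAC/dQ = -405/Q^2 + 5 = 0
Q^2 = 405/5 = 81
Q* = 9
Min AC = 405/9 + 32 + 5*9
Min AC = 45 + 32 + 45 = 122

122


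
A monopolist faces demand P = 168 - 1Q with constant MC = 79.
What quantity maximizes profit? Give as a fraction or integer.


TR = P*Q = (168 - 1Q)Q = 168Q - 1Q^2
MR = dTR/dQ = 168 - 2Q
Set MR = MC:
168 - 2Q = 79
89 = 2Q
Q* = 89/2 = 89/2

89/2


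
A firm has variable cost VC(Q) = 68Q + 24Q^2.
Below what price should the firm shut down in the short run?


AVC(Q) = VC(Q)/Q = 68 + 24Q
AVC is increasing in Q, so minimum AVC is at Q -> 0+.
Min AVC = 68
The firm should shut down if P < 68.

68


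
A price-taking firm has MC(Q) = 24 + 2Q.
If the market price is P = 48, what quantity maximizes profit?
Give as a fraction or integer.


In perfect competition, profit is maximized where P = MC.
48 = 24 + 2Q
24 = 2Q
Q* = 24/2 = 12

12


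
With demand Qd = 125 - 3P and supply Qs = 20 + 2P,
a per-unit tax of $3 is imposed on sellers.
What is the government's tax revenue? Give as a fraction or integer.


With tax on sellers, new supply: Qs' = 20 + 2(P - 3)
= 14 + 2P
New equilibrium quantity:
Q_new = 292/5
Tax revenue = tax * Q_new = 3 * 292/5 = 876/5

876/5


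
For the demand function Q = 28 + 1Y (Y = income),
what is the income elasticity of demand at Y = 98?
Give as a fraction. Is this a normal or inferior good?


dQ/dY = 1
At Y = 98: Q = 28 + 1*98 = 126
Ey = (dQ/dY)(Y/Q) = 1 * 98 / 126 = 7/9
Since Ey > 0, this is a normal good.

7/9 (normal good)


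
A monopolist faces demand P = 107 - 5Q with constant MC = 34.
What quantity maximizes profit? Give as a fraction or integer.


TR = P*Q = (107 - 5Q)Q = 107Q - 5Q^2
MR = dTR/dQ = 107 - 10Q
Set MR = MC:
107 - 10Q = 34
73 = 10Q
Q* = 73/10 = 73/10

73/10


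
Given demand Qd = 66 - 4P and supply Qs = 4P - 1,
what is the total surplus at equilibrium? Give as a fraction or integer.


Find equilibrium: 66 - 4P = 4P - 1
66 + 1 = 8P
P* = 67/8 = 67/8
Q* = 4*67/8 - 1 = 65/2
Inverse demand: P = 33/2 - Q/4, so P_max = 33/2
Inverse supply: P = 1/4 + Q/4, so P_min = 1/4
CS = (1/2) * 65/2 * (33/2 - 67/8) = 4225/32
PS = (1/2) * 65/2 * (67/8 - 1/4) = 4225/32
TS = CS + PS = 4225/32 + 4225/32 = 4225/16

4225/16


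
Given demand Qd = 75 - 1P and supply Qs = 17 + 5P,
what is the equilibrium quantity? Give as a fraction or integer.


First find equilibrium price:
75 - 1P = 17 + 5P
P* = 58/6 = 29/3
Then substitute into demand:
Q* = 75 - 1 * 29/3 = 196/3

196/3


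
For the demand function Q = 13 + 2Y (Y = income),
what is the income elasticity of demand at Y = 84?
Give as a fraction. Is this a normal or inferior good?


dQ/dY = 2
At Y = 84: Q = 13 + 2*84 = 181
Ey = (dQ/dY)(Y/Q) = 2 * 84 / 181 = 168/181
Since Ey > 0, this is a normal good.

168/181 (normal good)


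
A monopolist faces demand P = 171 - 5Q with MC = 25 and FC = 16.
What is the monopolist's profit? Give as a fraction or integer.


MR = MC: 171 - 10Q = 25
Q* = 73/5
P* = 171 - 5*73/5 = 98
Profit = (P* - MC)*Q* - FC
= (98 - 25)*73/5 - 16
= 73*73/5 - 16
= 5329/5 - 16 = 5249/5

5249/5


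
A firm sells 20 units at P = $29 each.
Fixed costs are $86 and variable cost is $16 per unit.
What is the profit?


Total Revenue = P * Q = 29 * 20 = $580
Total Cost = FC + VC*Q = 86 + 16*20 = $406
Profit = TR - TC = 580 - 406 = $174

$174


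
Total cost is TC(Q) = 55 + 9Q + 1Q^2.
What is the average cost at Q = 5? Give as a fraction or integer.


TC(5) = 55 + 9*5 + 1*5^2
TC(5) = 55 + 45 + 25 = 125
AC = TC/Q = 125/5 = 25

25


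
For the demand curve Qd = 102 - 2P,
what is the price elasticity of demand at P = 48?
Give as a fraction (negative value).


dQ/dP = -2
At P = 48: Q = 102 - 2*48 = 6
E = (dQ/dP)(P/Q) = (-2)(48/6) = -16

-16


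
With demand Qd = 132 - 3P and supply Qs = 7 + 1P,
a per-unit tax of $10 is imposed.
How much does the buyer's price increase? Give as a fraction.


With a per-unit tax, the buyer's price increase depends on relative slopes.
Supply slope: d = 1, Demand slope: b = 3
Buyer's price increase = d * tax / (b + d)
= 1 * 10 / (3 + 1)
= 10 / 4 = 5/2

5/2


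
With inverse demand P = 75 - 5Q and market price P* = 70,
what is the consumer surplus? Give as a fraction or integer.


Maximum willingness to pay (at Q=0): P_max = 75
Quantity demanded at P* = 70:
Q* = (75 - 70)/5 = 1
CS = (1/2) * Q* * (P_max - P*)
CS = (1/2) * 1 * (75 - 70)
CS = (1/2) * 1 * 5 = 5/2

5/2


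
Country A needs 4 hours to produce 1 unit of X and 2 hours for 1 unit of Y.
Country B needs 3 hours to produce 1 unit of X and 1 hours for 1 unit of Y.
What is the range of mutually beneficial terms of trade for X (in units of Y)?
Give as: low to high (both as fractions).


Opportunity cost of X for Country A = hours_X / hours_Y = 4/2 = 2 units of Y
Opportunity cost of X for Country B = hours_X / hours_Y = 3/1 = 3 units of Y
Terms of trade must be between the two opportunity costs.
Range: 2 to 3

2 to 3


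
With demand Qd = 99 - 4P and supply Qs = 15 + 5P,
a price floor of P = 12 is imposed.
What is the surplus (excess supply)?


At P = 12:
Qd = 99 - 4*12 = 51
Qs = 15 + 5*12 = 75
Surplus = Qs - Qd = 75 - 51 = 24

24


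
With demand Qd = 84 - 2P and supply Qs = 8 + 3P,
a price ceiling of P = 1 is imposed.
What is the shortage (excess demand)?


At P = 1:
Qd = 84 - 2*1 = 82
Qs = 8 + 3*1 = 11
Shortage = Qd - Qs = 82 - 11 = 71

71


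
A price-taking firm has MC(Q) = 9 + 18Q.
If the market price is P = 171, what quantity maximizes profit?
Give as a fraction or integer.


In perfect competition, profit is maximized where P = MC.
171 = 9 + 18Q
162 = 18Q
Q* = 162/18 = 9

9


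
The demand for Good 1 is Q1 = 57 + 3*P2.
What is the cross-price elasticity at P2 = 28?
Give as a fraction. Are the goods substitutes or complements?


dQ1/dP2 = 3
At P2 = 28: Q1 = 57 + 3*28 = 141
Exy = (dQ1/dP2)(P2/Q1) = 3 * 28 / 141 = 28/47
Since Exy > 0, the goods are substitutes.

28/47 (substitutes)


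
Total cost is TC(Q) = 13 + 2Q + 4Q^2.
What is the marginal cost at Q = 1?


MC = dTC/dQ = 2 + 2*4*Q
At Q = 1:
MC = 2 + 8*1
MC = 2 + 8 = 10

10


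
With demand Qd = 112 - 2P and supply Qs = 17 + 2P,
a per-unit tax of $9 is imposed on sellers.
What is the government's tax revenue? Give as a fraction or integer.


With tax on sellers, new supply: Qs' = 17 + 2(P - 9)
= 2P - 1
New equilibrium quantity:
Q_new = 111/2
Tax revenue = tax * Q_new = 9 * 111/2 = 999/2

999/2


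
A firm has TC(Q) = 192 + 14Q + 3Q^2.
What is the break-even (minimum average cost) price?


AC(Q) = 192/Q + 14 + 3Q
To minimize: dAC/dQ = -192/Q^2 + 3 = 0
Q^2 = 192/3 = 64
Q* = 8
Min AC = 192/8 + 14 + 3*8
Min AC = 24 + 14 + 24 = 62

62


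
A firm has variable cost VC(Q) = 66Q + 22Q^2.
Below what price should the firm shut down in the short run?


AVC(Q) = VC(Q)/Q = 66 + 22Q
AVC is increasing in Q, so minimum AVC is at Q -> 0+.
Min AVC = 66
The firm should shut down if P < 66.

66


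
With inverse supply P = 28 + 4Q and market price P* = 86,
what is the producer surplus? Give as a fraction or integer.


Minimum supply price (at Q=0): P_min = 28
Quantity supplied at P* = 86:
Q* = (86 - 28)/4 = 29/2
PS = (1/2) * Q* * (P* - P_min)
PS = (1/2) * 29/2 * (86 - 28)
PS = (1/2) * 29/2 * 58 = 841/2

841/2


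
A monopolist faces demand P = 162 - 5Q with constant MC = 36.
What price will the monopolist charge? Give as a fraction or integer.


MR = 162 - 10Q
Set MR = MC: 162 - 10Q = 36
Q* = 63/5
Substitute into demand:
P* = 162 - 5*63/5 = 99

99


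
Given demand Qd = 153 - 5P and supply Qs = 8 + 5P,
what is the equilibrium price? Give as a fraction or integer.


At equilibrium, Qd = Qs.
153 - 5P = 8 + 5P
153 - 8 = 5P + 5P
145 = 10P
P* = 145/10 = 29/2

29/2


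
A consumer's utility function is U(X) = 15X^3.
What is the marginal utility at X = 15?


MU = dU/dX = 15*3*X^(3-1)
MU = 45*X^2
At X = 15:
MU = 45 * 15^2
MU = 45 * 225 = 10125

10125


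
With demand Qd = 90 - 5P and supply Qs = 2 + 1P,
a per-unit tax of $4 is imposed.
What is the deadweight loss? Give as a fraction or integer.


Pre-tax equilibrium quantity: Q* = 50/3
Post-tax equilibrium quantity: Q_tax = 40/3
Reduction in quantity: Q* - Q_tax = 10/3
DWL = (1/2) * tax * (Q* - Q_tax)
DWL = (1/2) * 4 * 10/3 = 20/3

20/3


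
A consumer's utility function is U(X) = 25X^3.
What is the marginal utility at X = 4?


MU = dU/dX = 25*3*X^(3-1)
MU = 75*X^2
At X = 4:
MU = 75 * 4^2
MU = 75 * 16 = 1200

1200


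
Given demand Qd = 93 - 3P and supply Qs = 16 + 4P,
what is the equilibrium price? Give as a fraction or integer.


At equilibrium, Qd = Qs.
93 - 3P = 16 + 4P
93 - 16 = 3P + 4P
77 = 7P
P* = 77/7 = 11

11


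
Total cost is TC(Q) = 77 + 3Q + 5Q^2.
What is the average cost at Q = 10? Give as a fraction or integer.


TC(10) = 77 + 3*10 + 5*10^2
TC(10) = 77 + 30 + 500 = 607
AC = TC/Q = 607/10 = 607/10

607/10


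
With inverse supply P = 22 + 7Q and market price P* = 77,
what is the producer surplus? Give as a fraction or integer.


Minimum supply price (at Q=0): P_min = 22
Quantity supplied at P* = 77:
Q* = (77 - 22)/7 = 55/7
PS = (1/2) * Q* * (P* - P_min)
PS = (1/2) * 55/7 * (77 - 22)
PS = (1/2) * 55/7 * 55 = 3025/14

3025/14


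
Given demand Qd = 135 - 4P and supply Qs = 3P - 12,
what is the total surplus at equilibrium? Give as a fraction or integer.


Find equilibrium: 135 - 4P = 3P - 12
135 + 12 = 7P
P* = 147/7 = 21
Q* = 3*21 - 12 = 51
Inverse demand: P = 135/4 - Q/4, so P_max = 135/4
Inverse supply: P = 4 + Q/3, so P_min = 4
CS = (1/2) * 51 * (135/4 - 21) = 2601/8
PS = (1/2) * 51 * (21 - 4) = 867/2
TS = CS + PS = 2601/8 + 867/2 = 6069/8

6069/8


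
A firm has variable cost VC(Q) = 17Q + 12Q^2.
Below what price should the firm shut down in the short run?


AVC(Q) = VC(Q)/Q = 17 + 12Q
AVC is increasing in Q, so minimum AVC is at Q -> 0+.
Min AVC = 17
The firm should shut down if P < 17.

17


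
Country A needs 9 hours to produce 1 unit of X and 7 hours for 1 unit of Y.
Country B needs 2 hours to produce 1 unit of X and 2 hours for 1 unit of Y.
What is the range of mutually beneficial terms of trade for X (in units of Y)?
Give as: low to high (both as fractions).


Opportunity cost of X for Country A = hours_X / hours_Y = 9/7 = 9/7 units of Y
Opportunity cost of X for Country B = hours_X / hours_Y = 2/2 = 1 units of Y
Terms of trade must be between the two opportunity costs.
Range: 1 to 9/7

1 to 9/7


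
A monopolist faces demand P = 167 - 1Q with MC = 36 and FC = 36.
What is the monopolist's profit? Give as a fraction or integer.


MR = MC: 167 - 2Q = 36
Q* = 131/2
P* = 167 - 1*131/2 = 203/2
Profit = (P* - MC)*Q* - FC
= (203/2 - 36)*131/2 - 36
= 131/2*131/2 - 36
= 17161/4 - 36 = 17017/4

17017/4


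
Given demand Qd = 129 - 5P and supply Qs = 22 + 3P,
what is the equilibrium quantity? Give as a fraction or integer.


First find equilibrium price:
129 - 5P = 22 + 3P
P* = 107/8 = 107/8
Then substitute into demand:
Q* = 129 - 5 * 107/8 = 497/8

497/8


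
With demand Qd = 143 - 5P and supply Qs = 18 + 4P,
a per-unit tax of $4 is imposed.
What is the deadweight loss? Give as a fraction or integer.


Pre-tax equilibrium quantity: Q* = 662/9
Post-tax equilibrium quantity: Q_tax = 194/3
Reduction in quantity: Q* - Q_tax = 80/9
DWL = (1/2) * tax * (Q* - Q_tax)
DWL = (1/2) * 4 * 80/9 = 160/9

160/9


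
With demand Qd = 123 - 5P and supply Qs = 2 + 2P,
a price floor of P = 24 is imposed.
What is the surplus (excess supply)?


At P = 24:
Qd = 123 - 5*24 = 3
Qs = 2 + 2*24 = 50
Surplus = Qs - Qd = 50 - 3 = 47

47


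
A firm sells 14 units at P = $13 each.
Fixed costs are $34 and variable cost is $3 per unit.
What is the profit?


Total Revenue = P * Q = 13 * 14 = $182
Total Cost = FC + VC*Q = 34 + 3*14 = $76
Profit = TR - TC = 182 - 76 = $106

$106


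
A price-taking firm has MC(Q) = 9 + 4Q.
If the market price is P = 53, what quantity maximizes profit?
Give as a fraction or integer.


In perfect competition, profit is maximized where P = MC.
53 = 9 + 4Q
44 = 4Q
Q* = 44/4 = 11

11


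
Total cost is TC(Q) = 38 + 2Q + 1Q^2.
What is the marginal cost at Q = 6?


MC = dTC/dQ = 2 + 2*1*Q
At Q = 6:
MC = 2 + 2*6
MC = 2 + 12 = 14

14


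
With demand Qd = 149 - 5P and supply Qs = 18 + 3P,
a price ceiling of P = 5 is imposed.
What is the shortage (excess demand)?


At P = 5:
Qd = 149 - 5*5 = 124
Qs = 18 + 3*5 = 33
Shortage = Qd - Qs = 124 - 33 = 91

91


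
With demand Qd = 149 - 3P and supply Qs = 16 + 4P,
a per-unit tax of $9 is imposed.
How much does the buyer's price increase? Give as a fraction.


With a per-unit tax, the buyer's price increase depends on relative slopes.
Supply slope: d = 4, Demand slope: b = 3
Buyer's price increase = d * tax / (b + d)
= 4 * 9 / (3 + 4)
= 36 / 7 = 36/7

36/7


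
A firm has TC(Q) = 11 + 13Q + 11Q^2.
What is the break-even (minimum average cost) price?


AC(Q) = 11/Q + 13 + 11Q
To minimize: dAC/dQ = -11/Q^2 + 11 = 0
Q^2 = 11/11 = 1
Q* = 1
Min AC = 11/1 + 13 + 11*1
Min AC = 11 + 13 + 11 = 35

35


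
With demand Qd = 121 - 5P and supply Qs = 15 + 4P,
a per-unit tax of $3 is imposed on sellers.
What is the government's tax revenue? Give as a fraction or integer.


With tax on sellers, new supply: Qs' = 15 + 4(P - 3)
= 3 + 4P
New equilibrium quantity:
Q_new = 499/9
Tax revenue = tax * Q_new = 3 * 499/9 = 499/3

499/3


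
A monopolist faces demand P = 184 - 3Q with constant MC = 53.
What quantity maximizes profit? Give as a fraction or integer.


TR = P*Q = (184 - 3Q)Q = 184Q - 3Q^2
MR = dTR/dQ = 184 - 6Q
Set MR = MC:
184 - 6Q = 53
131 = 6Q
Q* = 131/6 = 131/6

131/6


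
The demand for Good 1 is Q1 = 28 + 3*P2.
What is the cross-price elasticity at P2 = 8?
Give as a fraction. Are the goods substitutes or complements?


dQ1/dP2 = 3
At P2 = 8: Q1 = 28 + 3*8 = 52
Exy = (dQ1/dP2)(P2/Q1) = 3 * 8 / 52 = 6/13
Since Exy > 0, the goods are substitutes.

6/13 (substitutes)


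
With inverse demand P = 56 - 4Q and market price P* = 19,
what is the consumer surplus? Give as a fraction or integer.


Maximum willingness to pay (at Q=0): P_max = 56
Quantity demanded at P* = 19:
Q* = (56 - 19)/4 = 37/4
CS = (1/2) * Q* * (P_max - P*)
CS = (1/2) * 37/4 * (56 - 19)
CS = (1/2) * 37/4 * 37 = 1369/8

1369/8


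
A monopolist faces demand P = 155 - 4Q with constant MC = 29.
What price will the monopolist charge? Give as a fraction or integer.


MR = 155 - 8Q
Set MR = MC: 155 - 8Q = 29
Q* = 63/4
Substitute into demand:
P* = 155 - 4*63/4 = 92

92


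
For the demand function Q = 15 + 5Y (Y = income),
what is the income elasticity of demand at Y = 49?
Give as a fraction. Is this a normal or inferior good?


dQ/dY = 5
At Y = 49: Q = 15 + 5*49 = 260
Ey = (dQ/dY)(Y/Q) = 5 * 49 / 260 = 49/52
Since Ey > 0, this is a normal good.

49/52 (normal good)


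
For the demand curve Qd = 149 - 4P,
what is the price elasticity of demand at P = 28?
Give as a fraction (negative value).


dQ/dP = -4
At P = 28: Q = 149 - 4*28 = 37
E = (dQ/dP)(P/Q) = (-4)(28/37) = -112/37

-112/37


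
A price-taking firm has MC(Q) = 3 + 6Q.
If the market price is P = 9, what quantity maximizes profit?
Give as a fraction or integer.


In perfect competition, profit is maximized where P = MC.
9 = 3 + 6Q
6 = 6Q
Q* = 6/6 = 1

1


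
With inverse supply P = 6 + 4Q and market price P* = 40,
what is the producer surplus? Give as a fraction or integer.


Minimum supply price (at Q=0): P_min = 6
Quantity supplied at P* = 40:
Q* = (40 - 6)/4 = 17/2
PS = (1/2) * Q* * (P* - P_min)
PS = (1/2) * 17/2 * (40 - 6)
PS = (1/2) * 17/2 * 34 = 289/2

289/2


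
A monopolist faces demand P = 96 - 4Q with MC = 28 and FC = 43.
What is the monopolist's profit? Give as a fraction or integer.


MR = MC: 96 - 8Q = 28
Q* = 17/2
P* = 96 - 4*17/2 = 62
Profit = (P* - MC)*Q* - FC
= (62 - 28)*17/2 - 43
= 34*17/2 - 43
= 289 - 43 = 246

246


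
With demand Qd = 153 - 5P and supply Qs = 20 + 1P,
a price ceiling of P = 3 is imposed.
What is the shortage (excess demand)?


At P = 3:
Qd = 153 - 5*3 = 138
Qs = 20 + 1*3 = 23
Shortage = Qd - Qs = 138 - 23 = 115

115


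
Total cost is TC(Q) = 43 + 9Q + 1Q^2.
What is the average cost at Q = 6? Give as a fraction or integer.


TC(6) = 43 + 9*6 + 1*6^2
TC(6) = 43 + 54 + 36 = 133
AC = TC/Q = 133/6 = 133/6

133/6


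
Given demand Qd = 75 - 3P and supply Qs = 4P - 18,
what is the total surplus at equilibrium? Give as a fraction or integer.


Find equilibrium: 75 - 3P = 4P - 18
75 + 18 = 7P
P* = 93/7 = 93/7
Q* = 4*93/7 - 18 = 246/7
Inverse demand: P = 25 - Q/3, so P_max = 25
Inverse supply: P = 9/2 + Q/4, so P_min = 9/2
CS = (1/2) * 246/7 * (25 - 93/7) = 10086/49
PS = (1/2) * 246/7 * (93/7 - 9/2) = 15129/98
TS = CS + PS = 10086/49 + 15129/98 = 5043/14

5043/14


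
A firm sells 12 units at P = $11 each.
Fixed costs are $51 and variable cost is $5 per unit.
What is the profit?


Total Revenue = P * Q = 11 * 12 = $132
Total Cost = FC + VC*Q = 51 + 5*12 = $111
Profit = TR - TC = 132 - 111 = $21

$21


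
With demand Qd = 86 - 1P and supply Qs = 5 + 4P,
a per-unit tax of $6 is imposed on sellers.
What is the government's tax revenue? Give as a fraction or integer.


With tax on sellers, new supply: Qs' = 5 + 4(P - 6)
= 4P - 19
New equilibrium quantity:
Q_new = 65
Tax revenue = tax * Q_new = 6 * 65 = 390

390


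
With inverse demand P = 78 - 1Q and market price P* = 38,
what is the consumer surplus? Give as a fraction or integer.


Maximum willingness to pay (at Q=0): P_max = 78
Quantity demanded at P* = 38:
Q* = (78 - 38)/1 = 40
CS = (1/2) * Q* * (P_max - P*)
CS = (1/2) * 40 * (78 - 38)
CS = (1/2) * 40 * 40 = 800

800


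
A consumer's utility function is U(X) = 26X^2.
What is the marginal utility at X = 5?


MU = dU/dX = 26*2*X^(2-1)
MU = 52*X^1
At X = 5:
MU = 52 * 5^1
MU = 52 * 5 = 260

260


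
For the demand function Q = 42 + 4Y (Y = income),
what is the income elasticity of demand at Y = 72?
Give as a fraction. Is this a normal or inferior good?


dQ/dY = 4
At Y = 72: Q = 42 + 4*72 = 330
Ey = (dQ/dY)(Y/Q) = 4 * 72 / 330 = 48/55
Since Ey > 0, this is a normal good.

48/55 (normal good)


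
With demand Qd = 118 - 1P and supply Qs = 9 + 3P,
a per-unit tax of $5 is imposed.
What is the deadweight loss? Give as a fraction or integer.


Pre-tax equilibrium quantity: Q* = 363/4
Post-tax equilibrium quantity: Q_tax = 87
Reduction in quantity: Q* - Q_tax = 15/4
DWL = (1/2) * tax * (Q* - Q_tax)
DWL = (1/2) * 5 * 15/4 = 75/8

75/8


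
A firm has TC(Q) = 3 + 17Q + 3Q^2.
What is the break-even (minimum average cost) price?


AC(Q) = 3/Q + 17 + 3Q
To minimize: dAC/dQ = -3/Q^2 + 3 = 0
Q^2 = 3/3 = 1
Q* = 1
Min AC = 3/1 + 17 + 3*1
Min AC = 3 + 17 + 3 = 23

23


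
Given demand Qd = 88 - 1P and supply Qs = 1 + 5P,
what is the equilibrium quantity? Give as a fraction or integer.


First find equilibrium price:
88 - 1P = 1 + 5P
P* = 87/6 = 29/2
Then substitute into demand:
Q* = 88 - 1 * 29/2 = 147/2

147/2


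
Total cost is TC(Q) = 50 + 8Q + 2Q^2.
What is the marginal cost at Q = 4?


MC = dTC/dQ = 8 + 2*2*Q
At Q = 4:
MC = 8 + 4*4
MC = 8 + 16 = 24

24


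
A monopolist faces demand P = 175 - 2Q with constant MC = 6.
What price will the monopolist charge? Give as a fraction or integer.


MR = 175 - 4Q
Set MR = MC: 175 - 4Q = 6
Q* = 169/4
Substitute into demand:
P* = 175 - 2*169/4 = 181/2

181/2


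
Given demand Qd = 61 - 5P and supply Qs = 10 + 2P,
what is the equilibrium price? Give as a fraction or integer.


At equilibrium, Qd = Qs.
61 - 5P = 10 + 2P
61 - 10 = 5P + 2P
51 = 7P
P* = 51/7 = 51/7

51/7


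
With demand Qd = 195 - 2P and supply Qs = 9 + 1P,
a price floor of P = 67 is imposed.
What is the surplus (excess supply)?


At P = 67:
Qd = 195 - 2*67 = 61
Qs = 9 + 1*67 = 76
Surplus = Qs - Qd = 76 - 61 = 15

15


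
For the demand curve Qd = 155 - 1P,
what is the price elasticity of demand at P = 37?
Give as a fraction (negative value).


dQ/dP = -1
At P = 37: Q = 155 - 1*37 = 118
E = (dQ/dP)(P/Q) = (-1)(37/118) = -37/118

-37/118


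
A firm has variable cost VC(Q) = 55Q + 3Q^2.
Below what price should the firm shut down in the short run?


AVC(Q) = VC(Q)/Q = 55 + 3Q
AVC is increasing in Q, so minimum AVC is at Q -> 0+.
Min AVC = 55
The firm should shut down if P < 55.

55


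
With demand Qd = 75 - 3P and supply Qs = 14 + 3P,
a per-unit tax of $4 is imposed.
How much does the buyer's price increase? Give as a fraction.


With a per-unit tax, the buyer's price increase depends on relative slopes.
Supply slope: d = 3, Demand slope: b = 3
Buyer's price increase = d * tax / (b + d)
= 3 * 4 / (3 + 3)
= 12 / 6 = 2

2


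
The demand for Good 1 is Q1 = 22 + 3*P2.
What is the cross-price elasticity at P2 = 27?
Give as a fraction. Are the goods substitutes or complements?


dQ1/dP2 = 3
At P2 = 27: Q1 = 22 + 3*27 = 103
Exy = (dQ1/dP2)(P2/Q1) = 3 * 27 / 103 = 81/103
Since Exy > 0, the goods are substitutes.

81/103 (substitutes)


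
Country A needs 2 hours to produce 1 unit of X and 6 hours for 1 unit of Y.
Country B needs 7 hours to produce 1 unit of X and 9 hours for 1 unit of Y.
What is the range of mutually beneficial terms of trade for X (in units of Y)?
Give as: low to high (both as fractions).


Opportunity cost of X for Country A = hours_X / hours_Y = 2/6 = 1/3 units of Y
Opportunity cost of X for Country B = hours_X / hours_Y = 7/9 = 7/9 units of Y
Terms of trade must be between the two opportunity costs.
Range: 1/3 to 7/9

1/3 to 7/9


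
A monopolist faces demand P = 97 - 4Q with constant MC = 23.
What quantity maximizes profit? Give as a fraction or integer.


TR = P*Q = (97 - 4Q)Q = 97Q - 4Q^2
MR = dTR/dQ = 97 - 8Q
Set MR = MC:
97 - 8Q = 23
74 = 8Q
Q* = 74/8 = 37/4

37/4


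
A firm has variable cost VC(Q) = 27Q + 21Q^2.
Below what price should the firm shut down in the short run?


AVC(Q) = VC(Q)/Q = 27 + 21Q
AVC is increasing in Q, so minimum AVC is at Q -> 0+.
Min AVC = 27
The firm should shut down if P < 27.

27


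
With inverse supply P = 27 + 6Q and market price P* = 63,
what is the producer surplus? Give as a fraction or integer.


Minimum supply price (at Q=0): P_min = 27
Quantity supplied at P* = 63:
Q* = (63 - 27)/6 = 6
PS = (1/2) * Q* * (P* - P_min)
PS = (1/2) * 6 * (63 - 27)
PS = (1/2) * 6 * 36 = 108

108


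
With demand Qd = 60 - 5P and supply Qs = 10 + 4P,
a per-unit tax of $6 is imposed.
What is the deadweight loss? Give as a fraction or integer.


Pre-tax equilibrium quantity: Q* = 290/9
Post-tax equilibrium quantity: Q_tax = 170/9
Reduction in quantity: Q* - Q_tax = 40/3
DWL = (1/2) * tax * (Q* - Q_tax)
DWL = (1/2) * 6 * 40/3 = 40

40


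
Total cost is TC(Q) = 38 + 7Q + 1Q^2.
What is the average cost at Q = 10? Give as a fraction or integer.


TC(10) = 38 + 7*10 + 1*10^2
TC(10) = 38 + 70 + 100 = 208
AC = TC/Q = 208/10 = 104/5

104/5


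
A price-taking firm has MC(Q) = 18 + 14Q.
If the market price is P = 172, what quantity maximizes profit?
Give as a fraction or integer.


In perfect competition, profit is maximized where P = MC.
172 = 18 + 14Q
154 = 14Q
Q* = 154/14 = 11

11


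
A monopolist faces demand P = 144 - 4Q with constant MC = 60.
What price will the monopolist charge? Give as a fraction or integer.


MR = 144 - 8Q
Set MR = MC: 144 - 8Q = 60
Q* = 21/2
Substitute into demand:
P* = 144 - 4*21/2 = 102

102


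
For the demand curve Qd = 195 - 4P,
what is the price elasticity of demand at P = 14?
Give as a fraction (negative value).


dQ/dP = -4
At P = 14: Q = 195 - 4*14 = 139
E = (dQ/dP)(P/Q) = (-4)(14/139) = -56/139

-56/139


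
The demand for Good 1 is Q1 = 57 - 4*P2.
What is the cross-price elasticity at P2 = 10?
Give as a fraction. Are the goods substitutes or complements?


dQ1/dP2 = -4
At P2 = 10: Q1 = 57 - 4*10 = 17
Exy = (dQ1/dP2)(P2/Q1) = -4 * 10 / 17 = -40/17
Since Exy < 0, the goods are complements.

-40/17 (complements)


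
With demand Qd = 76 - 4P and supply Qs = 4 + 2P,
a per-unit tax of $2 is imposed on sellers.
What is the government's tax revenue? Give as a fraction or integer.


With tax on sellers, new supply: Qs' = 4 + 2(P - 2)
= 0 + 2P
New equilibrium quantity:
Q_new = 76/3
Tax revenue = tax * Q_new = 2 * 76/3 = 152/3

152/3


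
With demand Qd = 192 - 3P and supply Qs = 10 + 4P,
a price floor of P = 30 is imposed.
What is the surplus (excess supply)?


At P = 30:
Qd = 192 - 3*30 = 102
Qs = 10 + 4*30 = 130
Surplus = Qs - Qd = 130 - 102 = 28

28


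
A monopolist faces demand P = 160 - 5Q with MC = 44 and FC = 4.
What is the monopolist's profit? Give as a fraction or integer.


MR = MC: 160 - 10Q = 44
Q* = 58/5
P* = 160 - 5*58/5 = 102
Profit = (P* - MC)*Q* - FC
= (102 - 44)*58/5 - 4
= 58*58/5 - 4
= 3364/5 - 4 = 3344/5

3344/5


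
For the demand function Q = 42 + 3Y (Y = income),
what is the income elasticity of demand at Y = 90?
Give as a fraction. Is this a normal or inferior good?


dQ/dY = 3
At Y = 90: Q = 42 + 3*90 = 312
Ey = (dQ/dY)(Y/Q) = 3 * 90 / 312 = 45/52
Since Ey > 0, this is a normal good.

45/52 (normal good)


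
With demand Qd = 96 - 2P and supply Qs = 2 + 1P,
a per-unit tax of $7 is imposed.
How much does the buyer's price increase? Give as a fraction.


With a per-unit tax, the buyer's price increase depends on relative slopes.
Supply slope: d = 1, Demand slope: b = 2
Buyer's price increase = d * tax / (b + d)
= 1 * 7 / (2 + 1)
= 7 / 3 = 7/3

7/3


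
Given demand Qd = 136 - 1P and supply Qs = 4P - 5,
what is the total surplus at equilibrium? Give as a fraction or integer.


Find equilibrium: 136 - 1P = 4P - 5
136 + 5 = 5P
P* = 141/5 = 141/5
Q* = 4*141/5 - 5 = 539/5
Inverse demand: P = 136 - Q/1, so P_max = 136
Inverse supply: P = 5/4 + Q/4, so P_min = 5/4
CS = (1/2) * 539/5 * (136 - 141/5) = 290521/50
PS = (1/2) * 539/5 * (141/5 - 5/4) = 290521/200
TS = CS + PS = 290521/50 + 290521/200 = 290521/40

290521/40


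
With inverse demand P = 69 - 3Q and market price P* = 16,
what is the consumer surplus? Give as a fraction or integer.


Maximum willingness to pay (at Q=0): P_max = 69
Quantity demanded at P* = 16:
Q* = (69 - 16)/3 = 53/3
CS = (1/2) * Q* * (P_max - P*)
CS = (1/2) * 53/3 * (69 - 16)
CS = (1/2) * 53/3 * 53 = 2809/6

2809/6


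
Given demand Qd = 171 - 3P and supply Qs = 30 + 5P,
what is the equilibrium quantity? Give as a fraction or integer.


First find equilibrium price:
171 - 3P = 30 + 5P
P* = 141/8 = 141/8
Then substitute into demand:
Q* = 171 - 3 * 141/8 = 945/8

945/8


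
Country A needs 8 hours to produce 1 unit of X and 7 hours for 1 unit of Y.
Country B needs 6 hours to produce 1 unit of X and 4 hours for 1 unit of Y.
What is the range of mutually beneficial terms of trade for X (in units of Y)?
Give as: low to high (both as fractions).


Opportunity cost of X for Country A = hours_X / hours_Y = 8/7 = 8/7 units of Y
Opportunity cost of X for Country B = hours_X / hours_Y = 6/4 = 3/2 units of Y
Terms of trade must be between the two opportunity costs.
Range: 8/7 to 3/2

8/7 to 3/2


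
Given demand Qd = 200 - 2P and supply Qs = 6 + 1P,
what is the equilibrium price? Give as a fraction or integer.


At equilibrium, Qd = Qs.
200 - 2P = 6 + 1P
200 - 6 = 2P + 1P
194 = 3P
P* = 194/3 = 194/3

194/3


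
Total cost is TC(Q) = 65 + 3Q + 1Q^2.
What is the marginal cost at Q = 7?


MC = dTC/dQ = 3 + 2*1*Q
At Q = 7:
MC = 3 + 2*7
MC = 3 + 14 = 17

17


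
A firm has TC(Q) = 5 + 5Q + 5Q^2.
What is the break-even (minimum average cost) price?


AC(Q) = 5/Q + 5 + 5Q
To minimize: dAC/dQ = -5/Q^2 + 5 = 0
Q^2 = 5/5 = 1
Q* = 1
Min AC = 5/1 + 5 + 5*1
Min AC = 5 + 5 + 5 = 15

15


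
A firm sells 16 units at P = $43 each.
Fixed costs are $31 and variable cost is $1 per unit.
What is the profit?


Total Revenue = P * Q = 43 * 16 = $688
Total Cost = FC + VC*Q = 31 + 1*16 = $47
Profit = TR - TC = 688 - 47 = $641

$641


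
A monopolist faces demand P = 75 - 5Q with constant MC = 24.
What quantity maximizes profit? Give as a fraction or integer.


TR = P*Q = (75 - 5Q)Q = 75Q - 5Q^2
MR = dTR/dQ = 75 - 10Q
Set MR = MC:
75 - 10Q = 24
51 = 10Q
Q* = 51/10 = 51/10

51/10


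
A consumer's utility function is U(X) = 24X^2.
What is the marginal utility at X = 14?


MU = dU/dX = 24*2*X^(2-1)
MU = 48*X^1
At X = 14:
MU = 48 * 14^1
MU = 48 * 14 = 672

672


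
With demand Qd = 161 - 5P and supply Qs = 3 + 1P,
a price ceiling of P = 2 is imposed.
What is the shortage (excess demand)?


At P = 2:
Qd = 161 - 5*2 = 151
Qs = 3 + 1*2 = 5
Shortage = Qd - Qs = 151 - 5 = 146

146
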